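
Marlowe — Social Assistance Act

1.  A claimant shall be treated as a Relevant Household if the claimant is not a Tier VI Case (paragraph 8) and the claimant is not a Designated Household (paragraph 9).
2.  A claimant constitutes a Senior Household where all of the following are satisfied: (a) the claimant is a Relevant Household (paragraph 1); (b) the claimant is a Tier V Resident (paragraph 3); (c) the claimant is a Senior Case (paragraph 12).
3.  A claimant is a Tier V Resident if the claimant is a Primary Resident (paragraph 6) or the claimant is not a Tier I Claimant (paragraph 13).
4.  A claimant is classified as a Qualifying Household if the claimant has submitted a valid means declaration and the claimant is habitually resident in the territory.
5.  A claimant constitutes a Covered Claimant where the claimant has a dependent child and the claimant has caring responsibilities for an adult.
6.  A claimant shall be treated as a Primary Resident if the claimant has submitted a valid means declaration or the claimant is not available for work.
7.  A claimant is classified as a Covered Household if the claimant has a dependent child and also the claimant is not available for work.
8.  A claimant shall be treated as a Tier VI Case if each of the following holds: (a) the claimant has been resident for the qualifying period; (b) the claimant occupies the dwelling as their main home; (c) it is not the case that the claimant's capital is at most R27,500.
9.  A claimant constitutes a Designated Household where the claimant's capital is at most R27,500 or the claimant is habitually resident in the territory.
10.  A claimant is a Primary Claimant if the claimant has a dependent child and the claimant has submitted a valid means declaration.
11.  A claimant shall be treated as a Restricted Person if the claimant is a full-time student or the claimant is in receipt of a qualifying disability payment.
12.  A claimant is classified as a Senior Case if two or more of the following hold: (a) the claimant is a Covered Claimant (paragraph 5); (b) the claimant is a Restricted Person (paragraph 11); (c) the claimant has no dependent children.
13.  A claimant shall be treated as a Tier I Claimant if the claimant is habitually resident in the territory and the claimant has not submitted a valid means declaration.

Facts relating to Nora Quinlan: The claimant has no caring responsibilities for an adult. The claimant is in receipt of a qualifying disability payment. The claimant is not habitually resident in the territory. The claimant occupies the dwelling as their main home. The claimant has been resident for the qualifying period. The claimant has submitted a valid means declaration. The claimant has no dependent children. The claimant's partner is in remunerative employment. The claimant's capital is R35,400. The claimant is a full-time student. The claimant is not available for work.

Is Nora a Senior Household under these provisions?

No

Under paragraph 8: the claimant has been resident for the qualifying period? yes; and the claimant occupies the dwelling as their main home? yes; and claimant's capital: R35,400 ≤ R27,500? no, so negated condition yes. So the claimant is a Tier VI Case.
Under paragraph 9: claimant's capital: R35,400 ≤ R27,500? no; or the claimant is habitually resident in the territory? no. So the claimant is not a Designated Household.
Under paragraph 1: not a Tier VI Case (paragraph 8)? no; and not a Designated Household (paragraph 9)? yes. So the claimant is not a Relevant Household.
Under paragraph 6: the claimant has submitted a valid means declaration? yes; or the claimant is not available for work? yes. So the claimant is a Primary Resident.
Under paragraph 13: the claimant is habitually resident in the territory? no; and the claimant has not submitted a valid means declaration? no. So the claimant is not a Tier I Claimant.
Under paragraph 3: Primary Resident (paragraph 6)? yes; or not a Tier I Claimant (paragraph 13)? yes. So the claimant is a Tier V Resident.
Under paragraph 5: the claimant has a dependent child? no; and the claimant has caring responsibilities for an adult? no. So the claimant is not a Covered Claimant.
Under paragraph 11: the claimant is a full-time student? yes; or the claimant is in receipt of a qualifying disability payment? yes. So the claimant is a Restricted Person.
Under paragraph 12: Covered Claimant (paragraph 5)? no; Restricted Person (paragraph 11)? yes; the claimant has no dependent children? yes — 2 of 3 hold (need ≥2) → satisfied.
Under paragraph 2: Relevant Household (paragraph 1)? no; and Tier V Resident (paragraph 3)? yes; and Senior Case (paragraph 12)? yes. So the claimant is not a Senior Household.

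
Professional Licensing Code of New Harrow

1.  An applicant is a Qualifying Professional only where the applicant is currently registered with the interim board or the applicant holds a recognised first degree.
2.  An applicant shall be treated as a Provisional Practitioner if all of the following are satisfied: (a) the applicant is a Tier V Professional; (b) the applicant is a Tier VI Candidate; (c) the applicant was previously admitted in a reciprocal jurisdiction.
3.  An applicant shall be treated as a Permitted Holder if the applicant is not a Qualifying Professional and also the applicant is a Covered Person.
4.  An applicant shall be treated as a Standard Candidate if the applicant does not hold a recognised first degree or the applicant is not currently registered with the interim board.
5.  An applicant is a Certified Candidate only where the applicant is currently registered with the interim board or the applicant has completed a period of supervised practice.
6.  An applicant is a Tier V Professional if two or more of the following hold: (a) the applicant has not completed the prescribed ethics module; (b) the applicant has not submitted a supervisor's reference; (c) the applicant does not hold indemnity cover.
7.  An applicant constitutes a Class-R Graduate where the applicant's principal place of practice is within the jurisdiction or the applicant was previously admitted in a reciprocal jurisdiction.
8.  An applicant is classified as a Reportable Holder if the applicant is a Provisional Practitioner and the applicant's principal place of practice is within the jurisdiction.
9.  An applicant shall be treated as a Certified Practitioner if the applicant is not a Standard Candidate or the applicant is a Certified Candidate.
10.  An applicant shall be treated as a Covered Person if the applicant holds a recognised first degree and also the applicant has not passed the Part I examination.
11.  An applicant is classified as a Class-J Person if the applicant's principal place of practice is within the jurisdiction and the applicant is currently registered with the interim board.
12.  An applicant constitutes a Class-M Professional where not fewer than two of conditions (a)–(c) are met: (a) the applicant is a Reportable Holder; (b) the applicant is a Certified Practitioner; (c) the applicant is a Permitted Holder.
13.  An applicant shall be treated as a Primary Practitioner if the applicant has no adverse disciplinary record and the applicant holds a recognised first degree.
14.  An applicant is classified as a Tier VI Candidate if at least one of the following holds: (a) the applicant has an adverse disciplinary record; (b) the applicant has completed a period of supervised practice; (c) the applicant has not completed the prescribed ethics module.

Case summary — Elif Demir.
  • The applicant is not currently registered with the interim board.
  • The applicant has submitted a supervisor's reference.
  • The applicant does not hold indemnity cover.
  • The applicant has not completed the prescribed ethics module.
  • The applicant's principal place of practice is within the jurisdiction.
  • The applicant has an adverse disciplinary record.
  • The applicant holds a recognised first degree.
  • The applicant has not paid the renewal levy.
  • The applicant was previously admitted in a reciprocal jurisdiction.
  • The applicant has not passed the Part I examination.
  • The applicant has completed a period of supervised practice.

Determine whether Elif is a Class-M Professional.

Yes

paragraph 6 — Tier V Professional: the applicant has not completed the prescribed ethics module? yes; the applicant has not submitted a supervisor's reference? no; the applicant does not hold indemnity cover? yes — 2 of 3 hold (need ≥2) → satisfied.
paragraph 14 — Tier VI Candidate: [the applicant has an adverse disciplinary record? yes] OR [the applicant has completed a period of supervised practice? yes] OR [the applicant has not completed the prescribed ethics module? yes] → satisfied.
paragraph 2 — Provisional Practitioner: [Tier V Professional (paragraph 6)? yes] AND [Tier VI Candidate (paragraph 14)? yes] AND [the applicant was previously admitted in a reciprocal jurisdiction? yes] → satisfied.
paragraph 8 — Reportable Holder: [Provisional Practitioner (paragraph 2)? yes] AND [the applicant's principal place of practice is within the jurisdiction? yes] → satisfied.
paragraph 4 — Standard Candidate: [the applicant does not hold a recognised first degree? no] OR [the applicant is not currently registered with the interim board? yes] → satisfied.
paragraph 5 — Certified Candidate: [the applicant is currently registered with the interim board? no] OR [the applicant has completed a period of supervised practice? yes] → satisfied.
paragraph 9 — Certified Practitioner: [not a Standard Candidate (paragraph 4)? no] OR [Certified Candidate (paragraph 5)? yes] → satisfied.
paragraph 1 — Qualifying Professional: [the applicant is currently registered with the interim board? no] OR [the applicant holds a recognised first degree? yes] → satisfied.
paragraph 10 — Covered Person: [the applicant holds a recognised first degree? yes] AND [the applicant has not passed the Part I examination? yes] → satisfied.
paragraph 3 — Permitted Holder: [not a Qualifying Professional (paragraph 1)? no] AND [Covered Person (paragraph 10)? yes] → not satisfied.
paragraph 12 — Class-M Professional: Reportable Holder (paragraph 8)? yes; Certified Practitioner (paragraph 9)? yes; Permitted Holder (paragraph 3)? no — 2 of 3 hold (need ≥2) → satisfied.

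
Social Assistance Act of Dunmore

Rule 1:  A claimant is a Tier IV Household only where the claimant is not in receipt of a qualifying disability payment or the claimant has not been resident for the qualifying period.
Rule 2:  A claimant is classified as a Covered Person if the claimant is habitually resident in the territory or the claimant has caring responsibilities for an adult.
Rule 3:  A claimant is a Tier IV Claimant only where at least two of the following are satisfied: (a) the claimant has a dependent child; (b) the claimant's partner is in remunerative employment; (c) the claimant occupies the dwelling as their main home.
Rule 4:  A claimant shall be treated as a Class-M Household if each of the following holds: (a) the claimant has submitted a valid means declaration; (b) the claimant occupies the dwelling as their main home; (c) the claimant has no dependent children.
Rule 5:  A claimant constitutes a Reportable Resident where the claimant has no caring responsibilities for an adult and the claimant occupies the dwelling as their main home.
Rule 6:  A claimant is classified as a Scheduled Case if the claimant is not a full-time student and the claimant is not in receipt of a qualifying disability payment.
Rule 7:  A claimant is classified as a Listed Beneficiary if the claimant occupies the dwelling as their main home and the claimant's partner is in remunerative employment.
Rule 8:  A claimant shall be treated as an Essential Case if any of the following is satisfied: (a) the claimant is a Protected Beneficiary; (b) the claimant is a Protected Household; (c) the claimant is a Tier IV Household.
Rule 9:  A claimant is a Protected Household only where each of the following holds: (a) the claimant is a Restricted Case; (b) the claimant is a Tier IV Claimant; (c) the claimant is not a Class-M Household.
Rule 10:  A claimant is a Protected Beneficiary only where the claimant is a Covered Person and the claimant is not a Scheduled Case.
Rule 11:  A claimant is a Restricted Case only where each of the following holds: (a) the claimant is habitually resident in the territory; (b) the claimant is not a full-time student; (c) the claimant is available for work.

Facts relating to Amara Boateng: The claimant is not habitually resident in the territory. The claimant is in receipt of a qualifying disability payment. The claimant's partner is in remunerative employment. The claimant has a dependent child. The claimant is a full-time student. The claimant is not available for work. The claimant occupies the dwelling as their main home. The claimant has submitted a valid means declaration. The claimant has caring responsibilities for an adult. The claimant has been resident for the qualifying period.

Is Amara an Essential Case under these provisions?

rule 2 — Covered Person: [the claimant is habitually resident in the territory? no] OR [the claimant has caring responsibilities for an adult? yes] → satisfied.
rule 6 — Scheduled Case: [the claimant is not a full-time student? no] AND [the claimant is not in receipt of a qualifying disability payment? no] → not satisfied.
rule 10 — Protected Beneficiary: [Covered Person (rule 2)? yes] AND [not a Scheduled Case (rule 6)? yes] → satisfied.
rule 11 — Restricted Case: [the claimant is habitually resident in the territory? no] AND [the claimant is not a full-time student? no] AND [the claimant is available for work? no] → not satisfied.
rule 3 — Tier IV Claimant: the claimant has a dependent child? yes; the claimant's partner is in remunerative employment? yes; the claimant occupies the dwelling as their main home? yes — 3 of 3 hold (need ≥2) → satisfied.
rule 4 — Class-M Household: [the claimant has submitted a valid means declaration? yes] AND [the claimant occupies the dwelling as their main home? yes] AND [the claimant has no dependent children? no] → not satisfied.
rule 9 — Protected Household: [Restricted Case (rule 11)? no] AND [Tier IV Claimant (rule 3)? yes] AND [not a Class-M Household (rule 4)? yes] → not satisfied.
rule 1 — Tier IV Household: [the claimant is not in receipt of a qualifying disability payment? no] OR [the claimant has not been resident for the qualifying period? no] → not satisfied.
rule 8 — Essential Case: [Protected Beneficiary (rule 10)? yes] OR [Protected Household (rule 9)? no] OR [Tier IV Household (rule 1)? no] → satisfied.

Yes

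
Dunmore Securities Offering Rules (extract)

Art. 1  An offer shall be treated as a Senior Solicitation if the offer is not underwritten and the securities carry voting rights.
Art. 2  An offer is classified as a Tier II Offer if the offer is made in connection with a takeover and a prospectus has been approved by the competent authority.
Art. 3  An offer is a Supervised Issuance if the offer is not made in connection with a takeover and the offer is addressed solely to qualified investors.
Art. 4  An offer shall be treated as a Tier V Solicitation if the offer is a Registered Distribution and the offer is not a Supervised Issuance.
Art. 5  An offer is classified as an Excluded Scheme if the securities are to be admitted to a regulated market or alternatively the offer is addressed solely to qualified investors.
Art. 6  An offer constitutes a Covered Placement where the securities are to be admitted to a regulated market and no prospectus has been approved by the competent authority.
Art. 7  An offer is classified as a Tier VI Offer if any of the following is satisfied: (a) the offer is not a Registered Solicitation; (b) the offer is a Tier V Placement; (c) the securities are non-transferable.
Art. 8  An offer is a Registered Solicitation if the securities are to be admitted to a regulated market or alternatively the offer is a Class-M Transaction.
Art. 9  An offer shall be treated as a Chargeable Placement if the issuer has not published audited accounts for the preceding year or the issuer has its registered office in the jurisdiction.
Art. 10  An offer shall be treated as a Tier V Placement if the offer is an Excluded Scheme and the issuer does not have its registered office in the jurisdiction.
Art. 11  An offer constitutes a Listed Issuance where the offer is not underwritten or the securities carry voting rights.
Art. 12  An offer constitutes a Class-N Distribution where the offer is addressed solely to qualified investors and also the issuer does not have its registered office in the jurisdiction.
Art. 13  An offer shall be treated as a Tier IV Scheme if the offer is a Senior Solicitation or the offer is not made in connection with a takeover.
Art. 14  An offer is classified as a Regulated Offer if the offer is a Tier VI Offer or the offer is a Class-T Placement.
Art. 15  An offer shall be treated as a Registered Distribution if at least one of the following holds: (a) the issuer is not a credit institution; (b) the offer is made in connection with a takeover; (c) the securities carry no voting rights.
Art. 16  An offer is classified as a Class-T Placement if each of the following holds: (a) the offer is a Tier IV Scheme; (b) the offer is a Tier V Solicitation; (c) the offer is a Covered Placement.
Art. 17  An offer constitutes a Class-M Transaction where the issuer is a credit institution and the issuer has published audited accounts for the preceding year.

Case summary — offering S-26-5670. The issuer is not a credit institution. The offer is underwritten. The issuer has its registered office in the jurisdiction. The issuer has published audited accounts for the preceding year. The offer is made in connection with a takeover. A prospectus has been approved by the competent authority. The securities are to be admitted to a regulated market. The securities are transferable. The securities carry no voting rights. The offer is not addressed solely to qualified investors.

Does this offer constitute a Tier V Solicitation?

Yes

article 15 — Registered Distribution: [the issuer is not a credit institution? yes] OR [the offer is made in connection with a takeover? yes] OR [the securities carry no voting rights? yes] → satisfied.
article 3 — Supervised Issuance: [the offer is not made in connection with a takeover? no] AND [the offer is addressed solely to qualified investors? no] → not satisfied.
article 4 — Tier V Solicitation: [Registered Distribution (article 15)? yes] AND [not a Supervised Issuance (article 3)? yes] → satisfied.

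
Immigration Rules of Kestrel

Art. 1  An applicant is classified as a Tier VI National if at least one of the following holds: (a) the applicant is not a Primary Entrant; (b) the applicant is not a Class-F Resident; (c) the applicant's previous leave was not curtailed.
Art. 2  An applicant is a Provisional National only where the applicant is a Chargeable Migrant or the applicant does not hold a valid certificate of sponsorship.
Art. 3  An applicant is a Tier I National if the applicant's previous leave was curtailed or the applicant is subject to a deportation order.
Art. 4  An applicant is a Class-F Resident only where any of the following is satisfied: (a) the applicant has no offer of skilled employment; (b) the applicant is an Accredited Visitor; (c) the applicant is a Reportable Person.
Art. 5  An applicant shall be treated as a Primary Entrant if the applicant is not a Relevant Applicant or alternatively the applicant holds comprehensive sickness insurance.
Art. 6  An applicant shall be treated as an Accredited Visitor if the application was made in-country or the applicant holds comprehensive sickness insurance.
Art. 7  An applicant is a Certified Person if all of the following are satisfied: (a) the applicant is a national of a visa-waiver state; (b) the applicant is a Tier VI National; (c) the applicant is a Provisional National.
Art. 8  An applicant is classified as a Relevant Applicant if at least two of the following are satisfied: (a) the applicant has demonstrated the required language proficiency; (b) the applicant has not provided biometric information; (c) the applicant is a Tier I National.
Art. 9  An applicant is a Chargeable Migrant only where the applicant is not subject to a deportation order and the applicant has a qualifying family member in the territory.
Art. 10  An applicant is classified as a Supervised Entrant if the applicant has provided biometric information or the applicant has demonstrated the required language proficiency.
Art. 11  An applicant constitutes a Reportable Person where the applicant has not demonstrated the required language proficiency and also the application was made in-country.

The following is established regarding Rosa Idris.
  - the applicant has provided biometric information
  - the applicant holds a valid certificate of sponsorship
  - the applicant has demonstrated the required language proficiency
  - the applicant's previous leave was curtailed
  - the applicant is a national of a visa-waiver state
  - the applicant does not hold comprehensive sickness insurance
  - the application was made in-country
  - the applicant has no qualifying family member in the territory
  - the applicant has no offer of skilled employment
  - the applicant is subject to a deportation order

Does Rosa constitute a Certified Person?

No

article 3 — Tier I National: [the applicant's previous leave was curtailed? yes] OR [the applicant is subject to a deportation order? yes] → satisfied.
article 8 — Relevant Applicant: the applicant has demonstrated the required language proficiency? yes; the applicant has not provided biometric information? no; Tier I National (article 3)? yes — 2 of 3 hold (need ≥2) → satisfied.
article 5 — Primary Entrant: [not a Relevant Applicant (article 8)? no] OR [the applicant holds comprehensive sickness insurance? no] → not satisfied.
article 6 — Accredited Visitor: [the application was made in-country? yes] OR [the applicant holds comprehensive sickness insurance? no] → satisfied.
article 11 — Reportable Person: [the applicant has not demonstrated the required language proficiency? no] AND [the application was made in-country? yes] → not satisfied.
article 4 — Class-F Resident: [the applicant has no offer of skilled employment? yes] OR [Accredited Visitor (article 6)? yes] OR [Reportable Person (article 11)? no] → satisfied.
article 1 — Tier VI National: [not a Primary Entrant (article 5)? yes] OR [not a Class-F Resident (article 4)? no] OR [the applicant's previous leave was not curtailed? no] → satisfied.
article 9 — Chargeable Migrant: [the applicant is not subject to a deportation order? no] AND [the applicant has a qualifying family member in the territory? no] → not satisfied.
article 2 — Provisional National: [Chargeable Migrant (article 9)? no] OR [the applicant does not hold a valid certificate of sponsorship? no] → not satisfied.
article 7 — Certified Person: [the applicant is a national of a visa-waiver state? yes] AND [Tier VI National (article 1)? yes] AND [Provisional National (article 2)? no] → not satisfied.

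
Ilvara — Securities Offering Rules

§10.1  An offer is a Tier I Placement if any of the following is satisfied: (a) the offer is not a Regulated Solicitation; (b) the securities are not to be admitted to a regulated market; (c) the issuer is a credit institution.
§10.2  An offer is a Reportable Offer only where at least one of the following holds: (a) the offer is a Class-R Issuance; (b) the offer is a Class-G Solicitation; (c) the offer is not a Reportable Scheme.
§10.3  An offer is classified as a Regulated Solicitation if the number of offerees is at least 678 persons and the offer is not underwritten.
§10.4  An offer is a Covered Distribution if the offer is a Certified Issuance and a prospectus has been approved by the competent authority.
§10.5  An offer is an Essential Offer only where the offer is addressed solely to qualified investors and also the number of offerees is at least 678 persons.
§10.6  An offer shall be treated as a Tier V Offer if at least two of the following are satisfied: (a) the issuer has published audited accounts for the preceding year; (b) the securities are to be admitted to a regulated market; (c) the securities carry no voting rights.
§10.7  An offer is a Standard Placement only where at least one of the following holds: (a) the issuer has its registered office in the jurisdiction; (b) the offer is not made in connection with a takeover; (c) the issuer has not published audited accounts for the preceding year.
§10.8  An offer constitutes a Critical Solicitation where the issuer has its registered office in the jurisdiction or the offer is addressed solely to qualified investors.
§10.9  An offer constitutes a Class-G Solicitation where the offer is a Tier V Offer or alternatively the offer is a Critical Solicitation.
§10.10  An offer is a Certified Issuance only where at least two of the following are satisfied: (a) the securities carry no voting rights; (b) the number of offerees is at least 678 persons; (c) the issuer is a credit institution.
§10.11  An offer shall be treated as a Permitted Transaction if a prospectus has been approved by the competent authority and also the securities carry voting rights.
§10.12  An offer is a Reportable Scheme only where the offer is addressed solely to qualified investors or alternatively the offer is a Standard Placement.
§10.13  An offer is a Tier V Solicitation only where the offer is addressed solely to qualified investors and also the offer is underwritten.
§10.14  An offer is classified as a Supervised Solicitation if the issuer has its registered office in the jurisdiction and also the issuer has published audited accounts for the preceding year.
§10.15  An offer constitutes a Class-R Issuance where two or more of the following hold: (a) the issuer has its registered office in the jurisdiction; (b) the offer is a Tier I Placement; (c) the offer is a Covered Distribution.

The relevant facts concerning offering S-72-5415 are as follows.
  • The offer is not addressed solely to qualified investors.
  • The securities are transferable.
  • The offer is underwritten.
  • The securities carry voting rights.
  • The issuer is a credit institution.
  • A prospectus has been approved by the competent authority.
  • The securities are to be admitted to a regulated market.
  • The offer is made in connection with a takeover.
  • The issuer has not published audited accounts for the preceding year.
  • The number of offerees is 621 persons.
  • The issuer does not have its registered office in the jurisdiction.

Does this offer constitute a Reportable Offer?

§10.3 — Regulated Solicitation: [number of offerees: 621 persons ≥ 678 persons? no] AND [the offer is not underwritten? no] → not satisfied.
§10.1 — Tier I Placement: [not a Regulated Solicitation (§10.3)? yes] OR [the securities are not to be admitted to a regulated market? no] OR [the issuer is a credit institution? yes] → satisfied.
§10.10 — Certified Issuance: the securities carry no voting rights? no; number of offerees: 621 persons ≥ 678 persons? no; the issuer is a credit institution? yes — 1 of 3 hold (need ≥2) → not satisfied.
§10.4 — Covered Distribution: [Certified Issuance (§10.10)? no] AND [a prospectus has been approved by the competent authority? yes] → not satisfied.
§10.15 — Class-R Issuance: the issuer has its registered office in the jurisdiction? no; Tier I Placement (§10.1)? yes; Covered Distribution (§10.4)? no — 1 of 3 hold (need ≥2) → not satisfied.
§10.6 — Tier V Offer: the issuer has published audited accounts for the preceding year? no; the securities are to be admitted to a regulated market? yes; the securities carry no voting rights? no — 1 of 3 hold (need ≥2) → not satisfied.
§10.8 — Critical Solicitation: [the issuer has its registered office in the jurisdiction? no] OR [the offer is addressed solely to qualified investors? no] → not satisfied.
§10.9 — Class-G Solicitation: [Tier V Offer (§10.6)? no] OR [Critical Solicitation (§10.8)? no] → not satisfied.
§10.7 — Standard Placement: [the issuer has its registered office in the jurisdiction? no] OR [the offer is not made in connection with a takeover? no] OR [the issuer has not published audited accounts for the preceding year? yes] → satisfied.
§10.12 — Reportable Scheme: [the offer is addressed solely to qualified investors? no] OR [Standard Placement (§10.7)? yes] → satisfied.
§10.2 — Reportable Offer: [Class-R Issuance (§10.15)? no] OR [Class-G Solicitation (§10.9)? no] OR [not a Reportable Scheme (§10.12)? no] → not satisfied.

No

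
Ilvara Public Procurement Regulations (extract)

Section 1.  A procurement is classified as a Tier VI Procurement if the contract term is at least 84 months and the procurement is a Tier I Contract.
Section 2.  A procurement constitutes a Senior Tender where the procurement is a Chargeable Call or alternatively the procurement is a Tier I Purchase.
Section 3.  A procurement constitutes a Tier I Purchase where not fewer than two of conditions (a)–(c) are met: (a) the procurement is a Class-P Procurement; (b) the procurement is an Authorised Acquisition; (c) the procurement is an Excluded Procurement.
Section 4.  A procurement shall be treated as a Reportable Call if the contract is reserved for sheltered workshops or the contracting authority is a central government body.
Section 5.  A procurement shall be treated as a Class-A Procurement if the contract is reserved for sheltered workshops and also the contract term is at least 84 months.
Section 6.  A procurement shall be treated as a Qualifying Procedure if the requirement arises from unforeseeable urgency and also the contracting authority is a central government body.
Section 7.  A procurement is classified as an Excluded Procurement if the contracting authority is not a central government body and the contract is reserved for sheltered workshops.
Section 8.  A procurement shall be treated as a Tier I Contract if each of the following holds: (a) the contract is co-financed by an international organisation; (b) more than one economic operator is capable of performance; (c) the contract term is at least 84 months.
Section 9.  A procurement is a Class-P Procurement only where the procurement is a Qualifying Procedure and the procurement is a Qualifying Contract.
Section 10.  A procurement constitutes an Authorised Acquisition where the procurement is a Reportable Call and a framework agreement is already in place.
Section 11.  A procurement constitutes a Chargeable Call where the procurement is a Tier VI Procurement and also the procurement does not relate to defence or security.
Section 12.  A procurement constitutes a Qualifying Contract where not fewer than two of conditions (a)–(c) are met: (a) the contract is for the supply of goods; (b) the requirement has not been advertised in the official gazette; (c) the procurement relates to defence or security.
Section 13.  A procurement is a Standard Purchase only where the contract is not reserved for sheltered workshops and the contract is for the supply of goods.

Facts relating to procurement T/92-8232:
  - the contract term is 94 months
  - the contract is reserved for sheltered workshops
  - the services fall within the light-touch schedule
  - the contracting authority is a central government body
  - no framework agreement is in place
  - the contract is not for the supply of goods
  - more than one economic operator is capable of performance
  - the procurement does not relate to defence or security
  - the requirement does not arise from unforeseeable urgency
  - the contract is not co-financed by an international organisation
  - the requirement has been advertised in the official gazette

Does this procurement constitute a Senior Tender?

No

Under section 8: the contract is co-financed by an international organisation? no; and more than one economic operator is capable of performance? yes; and contract term: 94 months ≥ 84 months? yes. So the procurement is not a Tier I Contract.
Under section 1: contract term: 94 months ≥ 84 months? yes; and Tier I Contract (section 8)? no. So the procurement is not a Tier VI Procurement.
Under section 11: Tier VI Procurement (section 1)? no; and the procurement does not relate to defence or security? yes. So the procurement is not a Chargeable Call.
Under section 6: the requirement arises from unforeseeable urgency? no; and the contracting authority is a central government body? yes. So the procurement is not a Qualifying Procedure.
Under section 12: the contract is for the supply of goods? no; the requirement has not been advertised in the official gazette? no; the procurement relates to defence or security? no — 0 of 3 hold (need ≥2) → not satisfied.
Under section 9: Qualifying Procedure (section 6)? no; and Qualifying Contract (section 12)? no. So the procurement is not a Class-P Procurement.
Under section 4: the contract is reserved for sheltered workshops? yes; or the contracting authority is a central government body? yes. So the procurement is a Reportable Call.
Under section 10: Reportable Call (section 4)? yes; and a framework agreement is already in place? no. So the procurement is not an Authorised Acquisition.
Under section 7: the contracting authority is not a central government body? no; and the contract is reserved for sheltered workshops? yes. So the procurement is not an Excluded Procurement.
Under section 3: Class-P Procurement (section 9)? no; Authorised Acquisition (section 10)? no; Excluded Procurement (section 7)? no — 0 of 3 hold (need ≥2) → not satisfied.
Under section 2: Chargeable Call (section 11)? no; or Tier I Purchase (section 3)? no. So the procurement is not a Senior Tender.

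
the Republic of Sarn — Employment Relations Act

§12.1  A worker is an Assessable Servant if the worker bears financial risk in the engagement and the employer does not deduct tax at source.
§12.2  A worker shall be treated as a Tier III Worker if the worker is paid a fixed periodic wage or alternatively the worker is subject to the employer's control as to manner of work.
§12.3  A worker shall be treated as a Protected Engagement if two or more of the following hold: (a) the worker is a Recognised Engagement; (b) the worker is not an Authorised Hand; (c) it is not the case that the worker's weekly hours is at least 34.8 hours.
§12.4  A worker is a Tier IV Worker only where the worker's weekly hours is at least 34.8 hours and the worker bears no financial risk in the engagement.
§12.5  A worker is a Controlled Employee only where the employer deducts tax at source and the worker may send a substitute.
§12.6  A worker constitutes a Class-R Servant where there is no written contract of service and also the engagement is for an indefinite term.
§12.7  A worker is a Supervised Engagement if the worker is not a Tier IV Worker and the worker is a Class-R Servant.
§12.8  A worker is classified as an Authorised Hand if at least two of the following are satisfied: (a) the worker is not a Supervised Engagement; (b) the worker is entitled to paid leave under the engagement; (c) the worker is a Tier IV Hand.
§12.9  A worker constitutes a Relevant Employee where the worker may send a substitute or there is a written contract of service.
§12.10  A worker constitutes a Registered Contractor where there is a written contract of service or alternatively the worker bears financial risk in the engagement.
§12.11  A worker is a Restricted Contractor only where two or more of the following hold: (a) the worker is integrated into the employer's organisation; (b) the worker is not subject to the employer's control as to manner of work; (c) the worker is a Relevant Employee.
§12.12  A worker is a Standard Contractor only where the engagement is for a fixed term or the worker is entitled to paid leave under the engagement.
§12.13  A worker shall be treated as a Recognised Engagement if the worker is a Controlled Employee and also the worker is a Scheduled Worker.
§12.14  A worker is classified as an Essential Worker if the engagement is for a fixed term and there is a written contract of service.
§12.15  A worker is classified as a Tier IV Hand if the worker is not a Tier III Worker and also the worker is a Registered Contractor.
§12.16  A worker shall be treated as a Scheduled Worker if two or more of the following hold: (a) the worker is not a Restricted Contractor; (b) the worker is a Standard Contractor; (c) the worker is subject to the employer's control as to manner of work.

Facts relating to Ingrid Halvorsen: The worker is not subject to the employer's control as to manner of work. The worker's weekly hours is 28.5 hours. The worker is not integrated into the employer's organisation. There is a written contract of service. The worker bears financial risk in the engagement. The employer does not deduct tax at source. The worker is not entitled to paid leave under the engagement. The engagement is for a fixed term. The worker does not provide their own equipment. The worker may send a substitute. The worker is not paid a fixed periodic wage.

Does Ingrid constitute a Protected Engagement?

No

§12.5 — Controlled Employee: [the employer deducts tax at source? no] AND [the worker may send a substitute? yes] → not satisfied.
§12.9 — Relevant Employee: [the worker may send a substitute? yes] OR [there is a written contract of service? yes] → satisfied.
§12.11 — Restricted Contractor: the worker is integrated into the employer's organisation? no; the worker is not subject to the employer's control as to manner of work? yes; Relevant Employee (§12.9)? yes — 2 of 3 hold (need ≥2) → satisfied.
§12.12 — Standard Contractor: [the engagement is for a fixed term? yes] OR [the worker is entitled to paid leave under the engagement? no] → satisfied.
§12.16 — Scheduled Worker: not a Restricted Contractor (§12.11)? no; Standard Contractor (§12.12)? yes; the worker is subject to the employer's control as to manner of work? no — 1 of 3 hold (need ≥2) → not satisfied.
§12.13 — Recognised Engagement: [Controlled Employee (§12.5)? no] AND [Scheduled Worker (§12.16)? no] → not satisfied.
§12.4 — Tier IV Worker: [worker's weekly hours: 28.5 hours ≥ 34.8 hours? no] AND [the worker bears no financial risk in the engagement? no] → not satisfied.
§12.6 — Class-R Servant: [there is no written contract of service? no] AND [the engagement is for an indefinite term? no] → not satisfied.
§12.7 — Supervised Engagement: [not a Tier IV Worker (§12.4)? yes] AND [Class-R Servant (§12.6)? no] → not satisfied.
§12.2 — Tier III Worker: [the worker is paid a fixed periodic wage? no] OR [the worker is subject to the employer's control as to manner of work? no] → not satisfied.
§12.10 — Registered Contractor: [there is a written contract of service? yes] OR [the worker bears financial risk in the engagement? yes] → satisfied.
§12.15 — Tier IV Hand: [not a Tier III Worker (§12.2)? yes] AND [Registered Contractor (§12.10)? yes] → satisfied.
§12.8 — Authorised Hand: not a Supervised Engagement (§12.7)? yes; the worker is entitled to paid leave under the engagement? no; Tier IV Hand (§12.15)? yes — 2 of 3 hold (need ≥2) → satisfied.
§12.3 — Protected Engagement: Recognised Engagement (§12.13)? no; not an Authorised Hand (§12.8)? no; worker's weekly hours: 28.5 hours ≥ 34.8 hours? no, so negated condition yes — 1 of 3 hold (need ≥2) → not satisfied.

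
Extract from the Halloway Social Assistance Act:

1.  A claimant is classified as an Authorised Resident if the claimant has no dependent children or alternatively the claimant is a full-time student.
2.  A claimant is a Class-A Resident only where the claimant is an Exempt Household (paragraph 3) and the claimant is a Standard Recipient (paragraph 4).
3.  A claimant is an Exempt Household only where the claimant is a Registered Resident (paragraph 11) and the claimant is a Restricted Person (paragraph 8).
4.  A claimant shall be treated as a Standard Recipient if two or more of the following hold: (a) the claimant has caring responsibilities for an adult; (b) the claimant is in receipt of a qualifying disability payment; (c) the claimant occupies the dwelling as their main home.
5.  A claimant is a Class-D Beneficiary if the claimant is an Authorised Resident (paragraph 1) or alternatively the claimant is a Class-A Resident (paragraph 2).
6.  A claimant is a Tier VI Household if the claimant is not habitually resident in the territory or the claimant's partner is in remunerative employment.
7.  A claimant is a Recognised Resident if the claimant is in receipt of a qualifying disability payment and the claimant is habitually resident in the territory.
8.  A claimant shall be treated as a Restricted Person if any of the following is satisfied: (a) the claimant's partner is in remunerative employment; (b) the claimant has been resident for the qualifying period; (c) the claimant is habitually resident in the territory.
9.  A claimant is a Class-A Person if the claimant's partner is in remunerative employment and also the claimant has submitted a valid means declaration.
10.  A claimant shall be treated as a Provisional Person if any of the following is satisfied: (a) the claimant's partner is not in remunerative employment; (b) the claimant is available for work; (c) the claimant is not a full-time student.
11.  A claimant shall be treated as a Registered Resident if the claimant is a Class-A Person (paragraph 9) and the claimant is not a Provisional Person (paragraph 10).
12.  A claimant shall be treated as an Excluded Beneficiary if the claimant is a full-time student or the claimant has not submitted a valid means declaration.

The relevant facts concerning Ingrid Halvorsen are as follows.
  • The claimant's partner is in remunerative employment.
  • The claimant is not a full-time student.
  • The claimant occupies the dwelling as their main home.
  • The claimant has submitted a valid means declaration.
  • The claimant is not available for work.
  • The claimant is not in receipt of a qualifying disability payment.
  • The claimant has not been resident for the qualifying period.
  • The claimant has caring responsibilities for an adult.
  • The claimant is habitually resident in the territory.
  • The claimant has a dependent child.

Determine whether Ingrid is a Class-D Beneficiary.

No

paragraph 1 — Authorised Resident: [the claimant has no dependent children? no] OR [the claimant is a full-time student? no] → not satisfied.
paragraph 9 — Class-A Person: [the claimant's partner is in remunerative employment? yes] AND [the claimant has submitted a valid means declaration? yes] → satisfied.
paragraph 10 — Provisional Person: [the claimant's partner is not in remunerative employment? no] OR [the claimant is available for work? no] OR [the claimant is not a full-time student? yes] → satisfied.
paragraph 11 — Registered Resident: [Class-A Person (paragraph 9)? yes] AND [not a Provisional Person (paragraph 10)? no] → not satisfied.
paragraph 8 — Restricted Person: [the claimant's partner is in remunerative employment? yes] OR [the claimant has been resident for the qualifying period? no] OR [the claimant is habitually resident in the territory? yes] → satisfied.
paragraph 3 — Exempt Household: [Registered Resident (paragraph 11)? no] AND [Restricted Person (paragraph 8)? yes] → not satisfied.
paragraph 4 — Standard Recipient: the claimant has caring responsibilities for an adult? yes; the claimant is in receipt of a qualifying disability payment? no; the claimant occupies the dwelling as their main home? yes — 2 of 3 hold (need ≥2) → satisfied.
paragraph 2 — Class-A Resident: [Exempt Household (paragraph 3)? no] AND [Standard Recipient (paragraph 4)? yes] → not satisfied.
paragraph 5 — Class-D Beneficiary: [Authorised Resident (paragraph 1)? no] OR [Class-A Resident (paragraph 2)? no] → not satisfied.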